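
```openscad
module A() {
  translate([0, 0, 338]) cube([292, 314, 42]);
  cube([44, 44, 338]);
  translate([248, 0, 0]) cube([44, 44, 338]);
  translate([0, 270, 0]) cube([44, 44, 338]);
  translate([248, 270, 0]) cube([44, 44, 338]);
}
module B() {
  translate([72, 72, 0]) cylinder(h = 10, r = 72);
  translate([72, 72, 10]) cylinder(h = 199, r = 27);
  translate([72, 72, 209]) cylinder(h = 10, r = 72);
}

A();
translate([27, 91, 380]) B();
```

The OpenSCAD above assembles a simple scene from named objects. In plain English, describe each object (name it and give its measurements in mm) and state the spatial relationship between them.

A is a simple wooden stool: a rectangular seat 292 mm (x) by 314 mm (y), 42 mm thick, top face at z = 380 mm, on four square legs, each 44×44 mm in cross-section. The legs rest on z = 0, each flush with a corner of the seat.

B is a spool: two coaxial disc flanges of radius 72 mm and thickness 10 mm, joined by a core cylinder of radius 27 mm and height 199 mm. The lower flange rests on z = 0 and the three cylinders share a vertical axis.

The spool is on top of the stool.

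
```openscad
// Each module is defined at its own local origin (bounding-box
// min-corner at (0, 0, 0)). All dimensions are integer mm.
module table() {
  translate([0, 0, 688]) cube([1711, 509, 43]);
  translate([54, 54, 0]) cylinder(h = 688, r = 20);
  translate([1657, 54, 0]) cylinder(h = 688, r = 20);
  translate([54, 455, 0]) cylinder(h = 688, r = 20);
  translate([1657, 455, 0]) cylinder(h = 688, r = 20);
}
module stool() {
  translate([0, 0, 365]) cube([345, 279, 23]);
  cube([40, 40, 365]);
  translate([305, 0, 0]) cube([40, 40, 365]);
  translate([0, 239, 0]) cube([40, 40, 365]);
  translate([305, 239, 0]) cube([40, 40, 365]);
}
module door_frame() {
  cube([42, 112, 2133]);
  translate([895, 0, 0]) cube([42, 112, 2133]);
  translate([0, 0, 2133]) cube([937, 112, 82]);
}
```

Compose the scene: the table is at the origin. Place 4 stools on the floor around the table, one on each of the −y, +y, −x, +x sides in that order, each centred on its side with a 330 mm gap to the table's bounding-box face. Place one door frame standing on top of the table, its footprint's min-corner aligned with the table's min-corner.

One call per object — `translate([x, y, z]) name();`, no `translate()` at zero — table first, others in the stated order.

table();
translate([683, -609, 0]) stool();
translate([683, 839, 0]) stool();
translate([-675, 115, 0]) stool();
translate([2041, 115, 0]) stool();
translate([0, 0, 731]) door_frame();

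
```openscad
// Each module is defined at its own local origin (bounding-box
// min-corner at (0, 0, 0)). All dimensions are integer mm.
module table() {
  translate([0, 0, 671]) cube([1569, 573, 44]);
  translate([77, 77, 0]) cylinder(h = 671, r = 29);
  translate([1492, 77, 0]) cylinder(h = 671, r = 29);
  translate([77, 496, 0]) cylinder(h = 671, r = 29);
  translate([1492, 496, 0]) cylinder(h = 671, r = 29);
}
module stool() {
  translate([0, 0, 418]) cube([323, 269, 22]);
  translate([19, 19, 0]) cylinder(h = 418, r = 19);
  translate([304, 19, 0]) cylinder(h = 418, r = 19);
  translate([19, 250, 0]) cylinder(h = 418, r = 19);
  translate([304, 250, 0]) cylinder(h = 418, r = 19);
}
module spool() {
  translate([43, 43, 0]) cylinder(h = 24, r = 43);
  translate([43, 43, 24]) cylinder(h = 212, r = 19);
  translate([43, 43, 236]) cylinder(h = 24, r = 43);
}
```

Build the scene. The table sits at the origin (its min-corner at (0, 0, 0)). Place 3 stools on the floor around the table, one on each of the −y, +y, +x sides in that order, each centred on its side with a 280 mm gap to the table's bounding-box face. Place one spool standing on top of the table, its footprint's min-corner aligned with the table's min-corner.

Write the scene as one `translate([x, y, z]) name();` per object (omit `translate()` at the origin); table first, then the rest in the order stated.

table();
translate([623, -549, 0]) stool();
translate([623, 853, 0]) stool();
translate([1849, 152, 0]) stool();
translate([0, 0, 715]) spool();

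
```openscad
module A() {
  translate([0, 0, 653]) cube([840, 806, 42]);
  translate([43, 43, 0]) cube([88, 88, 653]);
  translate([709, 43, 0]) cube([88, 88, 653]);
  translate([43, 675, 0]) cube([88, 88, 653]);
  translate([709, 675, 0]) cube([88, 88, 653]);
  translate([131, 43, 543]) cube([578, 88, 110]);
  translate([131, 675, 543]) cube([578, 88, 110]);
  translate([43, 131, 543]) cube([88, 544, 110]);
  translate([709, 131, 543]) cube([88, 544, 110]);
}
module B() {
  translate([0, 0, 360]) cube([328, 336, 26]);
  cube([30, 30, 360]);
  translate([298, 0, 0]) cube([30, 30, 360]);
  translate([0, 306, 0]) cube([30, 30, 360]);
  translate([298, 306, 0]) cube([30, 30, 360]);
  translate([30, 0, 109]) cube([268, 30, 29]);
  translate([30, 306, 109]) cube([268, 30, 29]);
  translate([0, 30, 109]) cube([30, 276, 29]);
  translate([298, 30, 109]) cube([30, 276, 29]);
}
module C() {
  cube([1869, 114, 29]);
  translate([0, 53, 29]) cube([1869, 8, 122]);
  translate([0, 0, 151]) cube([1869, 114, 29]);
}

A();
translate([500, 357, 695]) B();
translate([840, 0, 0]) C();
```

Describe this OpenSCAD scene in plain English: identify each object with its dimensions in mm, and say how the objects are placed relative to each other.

A is a table with a 840×806 mm rectangular top, 42 mm thick, top surface at z = 695 mm, supported by four 88×88 mm square legs, each inset 43 mm from the nearest pair of top edges, running from the floor. Four apron rails, 88 mm thick and 110 mm tall, run between adjacent legs with their top edges flush with the underside of the top and their outer faces flush with the legs' outer faces.

B is a four-legged stool. The seat is a 328×336×26 mm slab whose top surface is at z = 386 mm; four square legs, each 30×30 mm in cross-section, run from the floor (z = 0) to the underside of the seat, each flush with a corner of the seat. Four stretchers, 30 mm wide and 29 mm tall, connect adjacent legs with their undersides at z = 109 mm, each running between the inner faces of the legs it joins and aligned with the legs' outer faces on the other axis.

C is an I-beam lying along x, 1869 mm long. Overall section height 180 mm. Two flanges 114 mm wide (y) and 29 mm thick, one on the floor and one at the top; a web 8 mm thick runs between them, centred on the flange width.

The stool is on top of the table. The I-beam is against the table's +x side, with their −y faces flush.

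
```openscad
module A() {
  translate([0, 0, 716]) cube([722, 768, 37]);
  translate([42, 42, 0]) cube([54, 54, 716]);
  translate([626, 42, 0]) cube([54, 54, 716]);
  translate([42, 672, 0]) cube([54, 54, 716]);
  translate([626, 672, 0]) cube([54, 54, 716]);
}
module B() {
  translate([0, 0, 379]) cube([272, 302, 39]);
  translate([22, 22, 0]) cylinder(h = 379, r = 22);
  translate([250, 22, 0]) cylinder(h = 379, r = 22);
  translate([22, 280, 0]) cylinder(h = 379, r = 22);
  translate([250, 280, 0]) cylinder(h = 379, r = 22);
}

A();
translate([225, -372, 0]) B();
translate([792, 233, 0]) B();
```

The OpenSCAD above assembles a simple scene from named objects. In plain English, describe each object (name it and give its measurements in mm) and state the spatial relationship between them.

A is a table with a 722×768 mm rectangular top, 37 mm thick, top surface at z = 753 mm, supported by four 54×54 mm square legs, each inset 42 mm from the nearest pair of top edges, running from the floor.

B is a four-legged stool. The seat is a 272×302×39 mm slab whose top surface is at z = 418 mm; four round legs, each 44 mm in diameter, run from the floor (z = 0) to the underside of the seat, each leg's axis is inset half a diameter from the nearest pair of seat edges (so the leg's bounding box is flush with the corner).

Two stools sit around the table at the −y, +x sides.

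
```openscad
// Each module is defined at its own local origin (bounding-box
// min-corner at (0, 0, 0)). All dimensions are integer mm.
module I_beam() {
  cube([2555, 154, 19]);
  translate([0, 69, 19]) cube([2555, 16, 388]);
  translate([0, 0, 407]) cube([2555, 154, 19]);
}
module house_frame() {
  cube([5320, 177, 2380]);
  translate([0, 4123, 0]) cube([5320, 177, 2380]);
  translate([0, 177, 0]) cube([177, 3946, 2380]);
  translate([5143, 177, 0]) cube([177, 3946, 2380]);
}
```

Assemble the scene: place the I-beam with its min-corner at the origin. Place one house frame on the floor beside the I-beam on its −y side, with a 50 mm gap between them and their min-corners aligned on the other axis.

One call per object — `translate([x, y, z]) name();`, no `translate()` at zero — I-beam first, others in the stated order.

I_beam();
translate([0, -4350, 0]) house_frame();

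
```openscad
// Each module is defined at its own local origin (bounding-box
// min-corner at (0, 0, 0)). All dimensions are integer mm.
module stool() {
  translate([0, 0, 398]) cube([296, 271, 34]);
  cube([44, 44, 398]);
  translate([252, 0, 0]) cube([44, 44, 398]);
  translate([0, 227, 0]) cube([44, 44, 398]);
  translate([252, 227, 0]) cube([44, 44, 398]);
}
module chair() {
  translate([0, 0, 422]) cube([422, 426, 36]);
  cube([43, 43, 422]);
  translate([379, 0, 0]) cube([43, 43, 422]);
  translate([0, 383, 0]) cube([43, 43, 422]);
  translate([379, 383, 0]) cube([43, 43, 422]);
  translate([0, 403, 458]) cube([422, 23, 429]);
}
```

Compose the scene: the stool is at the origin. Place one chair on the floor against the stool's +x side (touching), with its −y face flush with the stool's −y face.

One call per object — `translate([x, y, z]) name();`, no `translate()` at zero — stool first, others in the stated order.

stool();
translate([296, 0, 0]) chair();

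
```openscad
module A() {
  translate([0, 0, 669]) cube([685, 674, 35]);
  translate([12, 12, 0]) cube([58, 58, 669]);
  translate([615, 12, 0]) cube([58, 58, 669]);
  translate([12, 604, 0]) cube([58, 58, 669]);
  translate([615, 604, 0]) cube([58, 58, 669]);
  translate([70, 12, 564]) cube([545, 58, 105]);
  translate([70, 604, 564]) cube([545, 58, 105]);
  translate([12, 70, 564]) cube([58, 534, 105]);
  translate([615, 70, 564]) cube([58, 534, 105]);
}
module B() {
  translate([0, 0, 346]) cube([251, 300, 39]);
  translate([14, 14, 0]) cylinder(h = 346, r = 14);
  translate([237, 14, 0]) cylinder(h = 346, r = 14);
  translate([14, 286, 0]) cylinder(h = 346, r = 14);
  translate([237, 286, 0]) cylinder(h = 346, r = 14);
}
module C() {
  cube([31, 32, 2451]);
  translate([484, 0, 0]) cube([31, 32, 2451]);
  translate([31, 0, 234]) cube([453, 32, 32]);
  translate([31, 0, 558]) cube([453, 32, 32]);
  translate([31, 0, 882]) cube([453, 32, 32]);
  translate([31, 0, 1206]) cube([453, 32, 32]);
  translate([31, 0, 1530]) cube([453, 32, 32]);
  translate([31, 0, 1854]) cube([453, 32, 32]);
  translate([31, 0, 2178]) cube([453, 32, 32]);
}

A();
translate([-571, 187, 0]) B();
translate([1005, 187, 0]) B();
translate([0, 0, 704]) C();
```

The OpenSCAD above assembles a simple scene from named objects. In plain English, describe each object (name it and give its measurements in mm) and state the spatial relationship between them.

A is a rectangular dining table. The top is 685×674×35 mm with its upper surface at z = 704 mm. It stands on four 58×58 mm square legs, each inset 12 mm from the nearest pair of top edges, running from the floor to the underside of the top. Four apron rails, 58 mm thick and 105 mm tall, run between adjacent legs with their top edges flush with the underside of the top and their outer faces flush with the legs' outer faces.

B is a four-legged stool. The seat is a 251×300×39 mm slab whose top surface is at z = 385 mm; four round legs, each 28 mm in diameter, run from the floor (z = 0) to the underside of the seat, each leg's axis is inset half a diameter from the nearest pair of seat edges (so the leg's bounding box is flush with the corner).

C is a straight ladder. Two 31×32 mm vertical rails, 2451 mm tall, stand 515 mm apart (outside-to-outside) with their front faces coplanar on the −y side. 7 rungs, each 32 mm deep and 32 mm tall, span between the inner faces of the rails, front faces flush with the rails. The lowest rung's underside is at z = 234 mm and rungs are spaced 324 mm apart (underside to underside).

Two stools sit around the table at the −x, +x sides. The ladder is on top of the table.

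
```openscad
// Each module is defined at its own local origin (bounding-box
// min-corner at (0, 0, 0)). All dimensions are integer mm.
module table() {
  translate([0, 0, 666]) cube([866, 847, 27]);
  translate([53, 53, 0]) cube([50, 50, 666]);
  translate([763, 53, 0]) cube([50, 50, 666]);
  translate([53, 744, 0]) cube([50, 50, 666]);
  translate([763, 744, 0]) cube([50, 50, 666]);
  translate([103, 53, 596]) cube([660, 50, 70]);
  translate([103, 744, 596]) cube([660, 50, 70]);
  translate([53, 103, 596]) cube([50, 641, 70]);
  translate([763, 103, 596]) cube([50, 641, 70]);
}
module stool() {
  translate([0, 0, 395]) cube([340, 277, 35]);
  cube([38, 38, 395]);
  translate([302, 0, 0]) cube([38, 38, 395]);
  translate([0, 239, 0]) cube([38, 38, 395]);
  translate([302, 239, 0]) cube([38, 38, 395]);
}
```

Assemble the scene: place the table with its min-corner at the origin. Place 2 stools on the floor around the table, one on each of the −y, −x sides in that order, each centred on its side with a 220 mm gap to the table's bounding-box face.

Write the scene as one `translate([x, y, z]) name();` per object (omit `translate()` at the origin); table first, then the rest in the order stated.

table();
translate([263, -497, 0]) stool();
translate([-560, 285, 0]) stool();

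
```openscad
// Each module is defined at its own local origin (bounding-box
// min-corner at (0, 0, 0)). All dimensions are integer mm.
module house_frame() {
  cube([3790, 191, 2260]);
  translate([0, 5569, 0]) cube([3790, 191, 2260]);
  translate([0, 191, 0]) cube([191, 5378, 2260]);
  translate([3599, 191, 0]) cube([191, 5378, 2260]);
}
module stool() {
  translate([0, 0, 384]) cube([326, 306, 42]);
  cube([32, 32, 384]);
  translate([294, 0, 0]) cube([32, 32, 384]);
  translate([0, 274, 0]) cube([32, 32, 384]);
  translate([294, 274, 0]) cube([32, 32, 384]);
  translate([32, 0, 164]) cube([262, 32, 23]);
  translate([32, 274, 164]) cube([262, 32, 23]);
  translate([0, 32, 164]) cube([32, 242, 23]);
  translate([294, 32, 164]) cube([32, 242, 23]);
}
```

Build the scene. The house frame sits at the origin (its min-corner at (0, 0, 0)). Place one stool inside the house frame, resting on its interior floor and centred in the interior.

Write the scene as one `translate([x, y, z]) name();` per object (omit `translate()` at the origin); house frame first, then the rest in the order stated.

house_frame();
translate([1732, 2727, 0]) stool();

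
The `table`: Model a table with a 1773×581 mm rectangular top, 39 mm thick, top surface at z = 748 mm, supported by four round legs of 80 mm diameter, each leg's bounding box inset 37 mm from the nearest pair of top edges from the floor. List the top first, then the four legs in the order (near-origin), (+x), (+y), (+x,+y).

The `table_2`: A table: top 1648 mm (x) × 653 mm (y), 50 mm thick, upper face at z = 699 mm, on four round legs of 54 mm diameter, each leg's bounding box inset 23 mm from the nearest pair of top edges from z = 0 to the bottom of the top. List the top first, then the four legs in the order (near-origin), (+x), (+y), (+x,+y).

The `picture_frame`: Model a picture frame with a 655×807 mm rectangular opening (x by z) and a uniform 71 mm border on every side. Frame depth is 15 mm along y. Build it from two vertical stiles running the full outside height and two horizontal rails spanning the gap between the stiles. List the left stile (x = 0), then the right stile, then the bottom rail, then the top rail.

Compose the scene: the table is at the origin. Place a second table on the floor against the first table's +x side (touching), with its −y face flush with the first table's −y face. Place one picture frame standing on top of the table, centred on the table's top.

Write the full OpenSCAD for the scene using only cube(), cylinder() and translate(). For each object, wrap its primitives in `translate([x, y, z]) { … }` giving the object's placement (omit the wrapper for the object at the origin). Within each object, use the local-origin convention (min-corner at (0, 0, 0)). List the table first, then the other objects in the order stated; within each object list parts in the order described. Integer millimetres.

translate([0, 0, 709]) cube([1773, 581, 39]);
translate([77, 77, 0]) cylinder(h = 709, r = 40);
translate([1696, 77, 0]) cylinder(h = 709, r = 40);
translate([77, 504, 0]) cylinder(h = 709, r = 40);
translate([1696, 504, 0]) cylinder(h = 709, r = 40);
translate([1773, 0, 0]) {
  translate([0, 0, 649]) cube([1648, 653, 50]);
  translate([50, 50, 0]) cylinder(h = 649, r = 27);
  translate([1598, 50, 0]) cylinder(h = 649, r = 27);
  translate([50, 603, 0]) cylinder(h = 649, r = 27);
  translate([1598, 603, 0]) cylinder(h = 649, r = 27);
}
translate([488, 283, 748]) {
  cube([71, 15, 949]);
  translate([726, 0, 0]) cube([71, 15, 949]);
  translate([71, 0, 0]) cube([655, 15, 71]);
  translate([71, 0, 878]) cube([655, 15, 71]);
}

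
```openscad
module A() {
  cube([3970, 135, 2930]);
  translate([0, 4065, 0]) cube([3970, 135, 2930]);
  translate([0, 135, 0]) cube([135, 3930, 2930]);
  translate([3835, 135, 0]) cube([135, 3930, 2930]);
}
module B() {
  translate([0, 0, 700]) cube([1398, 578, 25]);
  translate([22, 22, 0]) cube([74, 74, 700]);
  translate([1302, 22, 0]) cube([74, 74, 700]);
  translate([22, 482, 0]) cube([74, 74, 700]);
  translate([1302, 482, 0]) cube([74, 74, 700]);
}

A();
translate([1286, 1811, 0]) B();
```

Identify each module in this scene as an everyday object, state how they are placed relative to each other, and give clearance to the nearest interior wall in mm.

A is a house frame. B is a table. The table sits inside the house frame, centred. The clearance to the nearest interior wall is 1151 mm.

Clearances: x = 1151, y = 1676; minimum 1151 mm.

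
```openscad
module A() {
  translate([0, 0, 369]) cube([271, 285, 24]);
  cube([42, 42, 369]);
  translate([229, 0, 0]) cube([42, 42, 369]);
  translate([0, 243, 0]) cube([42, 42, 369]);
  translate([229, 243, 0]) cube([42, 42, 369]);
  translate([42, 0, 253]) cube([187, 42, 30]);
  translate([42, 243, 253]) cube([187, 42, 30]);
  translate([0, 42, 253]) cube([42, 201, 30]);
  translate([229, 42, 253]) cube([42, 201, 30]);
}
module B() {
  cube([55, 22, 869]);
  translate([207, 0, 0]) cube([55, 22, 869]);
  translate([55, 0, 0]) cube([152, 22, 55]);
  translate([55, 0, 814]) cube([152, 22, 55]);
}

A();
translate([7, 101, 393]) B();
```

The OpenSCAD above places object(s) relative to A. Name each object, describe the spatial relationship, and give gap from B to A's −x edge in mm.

The picture frame's min-x is at 7; the stool's min-x is 0; gap = 7 mm.

A is a stool. B is a picture frame. The picture frame is on top of the stool. The gap from the picture frame to the stool's −x edge is 7 mm.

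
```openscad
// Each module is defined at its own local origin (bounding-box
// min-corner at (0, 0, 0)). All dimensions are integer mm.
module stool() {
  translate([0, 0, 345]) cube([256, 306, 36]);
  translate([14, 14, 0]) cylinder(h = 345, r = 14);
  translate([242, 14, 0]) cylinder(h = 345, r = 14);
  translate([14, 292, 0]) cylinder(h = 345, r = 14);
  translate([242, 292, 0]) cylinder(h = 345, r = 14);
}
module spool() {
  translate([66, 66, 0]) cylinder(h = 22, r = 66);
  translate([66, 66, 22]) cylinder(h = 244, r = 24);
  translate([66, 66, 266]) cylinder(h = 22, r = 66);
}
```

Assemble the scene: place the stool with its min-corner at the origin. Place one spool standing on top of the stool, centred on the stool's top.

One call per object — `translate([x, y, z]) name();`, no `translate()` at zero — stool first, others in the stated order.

stool();
translate([62, 87, 381]) spool();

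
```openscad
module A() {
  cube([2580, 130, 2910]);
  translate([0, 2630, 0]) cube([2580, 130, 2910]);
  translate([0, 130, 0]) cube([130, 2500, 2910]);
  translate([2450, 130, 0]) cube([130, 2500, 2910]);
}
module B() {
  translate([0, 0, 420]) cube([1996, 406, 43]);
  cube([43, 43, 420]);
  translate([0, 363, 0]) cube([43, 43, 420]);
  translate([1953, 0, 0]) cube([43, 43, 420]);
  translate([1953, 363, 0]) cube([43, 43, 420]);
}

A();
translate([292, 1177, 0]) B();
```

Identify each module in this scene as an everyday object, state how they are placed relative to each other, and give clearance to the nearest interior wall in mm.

Clearances: x = 162, y = 1047; minimum 162 mm.

A is a house frame. B is a bench. The bench sits inside the house frame, centred. The clearance to the nearest interior wall is 162 mm.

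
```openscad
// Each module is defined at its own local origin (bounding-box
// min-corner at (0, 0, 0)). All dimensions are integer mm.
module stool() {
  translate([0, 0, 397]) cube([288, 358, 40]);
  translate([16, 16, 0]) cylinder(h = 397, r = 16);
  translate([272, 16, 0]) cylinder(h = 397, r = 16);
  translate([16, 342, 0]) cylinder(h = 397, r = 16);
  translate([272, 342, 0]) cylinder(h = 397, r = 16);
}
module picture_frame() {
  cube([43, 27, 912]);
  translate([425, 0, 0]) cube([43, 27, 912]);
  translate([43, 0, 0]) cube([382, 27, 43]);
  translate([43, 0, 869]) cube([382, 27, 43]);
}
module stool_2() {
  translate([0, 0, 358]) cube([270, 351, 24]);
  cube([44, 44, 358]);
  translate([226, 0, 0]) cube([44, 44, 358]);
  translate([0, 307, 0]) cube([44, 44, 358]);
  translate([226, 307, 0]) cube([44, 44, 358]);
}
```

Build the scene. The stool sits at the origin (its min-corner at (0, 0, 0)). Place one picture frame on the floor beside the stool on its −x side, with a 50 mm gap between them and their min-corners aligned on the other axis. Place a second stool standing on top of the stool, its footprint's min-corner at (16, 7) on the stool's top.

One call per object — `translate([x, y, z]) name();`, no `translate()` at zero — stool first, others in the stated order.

stool();
translate([-518, 0, 0]) picture_frame();
translate([16, 7, 437]) stool_2();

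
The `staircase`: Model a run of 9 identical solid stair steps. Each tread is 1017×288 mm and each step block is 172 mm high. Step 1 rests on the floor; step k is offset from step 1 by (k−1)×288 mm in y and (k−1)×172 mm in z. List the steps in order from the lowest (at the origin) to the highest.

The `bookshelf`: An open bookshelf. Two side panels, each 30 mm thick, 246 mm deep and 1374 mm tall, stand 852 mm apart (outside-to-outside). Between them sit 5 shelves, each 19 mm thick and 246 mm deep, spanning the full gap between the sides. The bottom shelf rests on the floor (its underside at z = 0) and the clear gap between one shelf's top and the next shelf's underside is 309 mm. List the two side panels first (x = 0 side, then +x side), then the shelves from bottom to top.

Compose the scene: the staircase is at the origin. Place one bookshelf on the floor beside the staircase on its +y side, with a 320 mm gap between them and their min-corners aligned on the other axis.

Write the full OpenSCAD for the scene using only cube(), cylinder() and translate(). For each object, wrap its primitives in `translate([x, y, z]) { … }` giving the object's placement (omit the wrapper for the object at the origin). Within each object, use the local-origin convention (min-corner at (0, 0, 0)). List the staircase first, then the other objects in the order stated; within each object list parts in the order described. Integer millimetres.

cube([1017, 288, 172]);
translate([0, 288, 172]) cube([1017, 288, 172]);
translate([0, 576, 344]) cube([1017, 288, 172]);
translate([0, 864, 516]) cube([1017, 288, 172]);
translate([0, 1152, 688]) cube([1017, 288, 172]);
translate([0, 1440, 860]) cube([1017, 288, 172]);
translate([0, 1728, 1032]) cube([1017, 288, 172]);
translate([0, 2016, 1204]) cube([1017, 288, 172]);
translate([0, 2304, 1376]) cube([1017, 288, 172]);
translate([0, 2912, 0]) {
  cube([30, 246, 1374]);
  translate([822, 0, 0]) cube([30, 246, 1374]);
  translate([30, 0, 0]) cube([792, 246, 19]);
  translate([30, 0, 328]) cube([792, 246, 19]);
  translate([30, 0, 656]) cube([792, 246, 19]);
  translate([30, 0, 984]) cube([792, 246, 19]);
  translate([30, 0, 1312]) cube([792, 246, 19]);
}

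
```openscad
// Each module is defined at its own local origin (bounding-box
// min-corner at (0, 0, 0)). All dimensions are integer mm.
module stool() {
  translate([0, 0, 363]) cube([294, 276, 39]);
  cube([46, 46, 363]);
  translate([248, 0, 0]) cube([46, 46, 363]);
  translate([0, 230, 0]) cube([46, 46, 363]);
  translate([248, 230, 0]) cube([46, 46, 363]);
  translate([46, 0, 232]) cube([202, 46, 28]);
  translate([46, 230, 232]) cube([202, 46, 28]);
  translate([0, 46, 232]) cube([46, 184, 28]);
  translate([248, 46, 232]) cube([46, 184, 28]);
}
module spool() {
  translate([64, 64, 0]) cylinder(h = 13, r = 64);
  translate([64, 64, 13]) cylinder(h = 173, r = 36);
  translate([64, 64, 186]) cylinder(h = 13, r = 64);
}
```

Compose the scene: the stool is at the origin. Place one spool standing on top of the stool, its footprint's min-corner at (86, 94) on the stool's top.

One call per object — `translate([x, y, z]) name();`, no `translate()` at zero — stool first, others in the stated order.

stool();
translate([86, 94, 402]) spool();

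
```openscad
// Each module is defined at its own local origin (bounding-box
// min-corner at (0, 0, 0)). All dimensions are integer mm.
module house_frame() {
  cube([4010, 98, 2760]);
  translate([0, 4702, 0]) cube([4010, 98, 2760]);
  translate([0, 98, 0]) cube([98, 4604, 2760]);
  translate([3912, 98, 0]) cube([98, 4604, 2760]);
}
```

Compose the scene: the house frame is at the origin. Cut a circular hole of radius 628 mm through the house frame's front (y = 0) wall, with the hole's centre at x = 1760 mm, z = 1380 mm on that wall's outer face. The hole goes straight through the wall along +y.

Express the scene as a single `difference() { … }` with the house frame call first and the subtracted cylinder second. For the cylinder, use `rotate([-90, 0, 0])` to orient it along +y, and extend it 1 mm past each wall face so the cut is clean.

difference() {
  house_frame();
  translate([1760, -1, 1380]) rotate([-90, 0, 0]) cylinder(h = 100, r = 628);
}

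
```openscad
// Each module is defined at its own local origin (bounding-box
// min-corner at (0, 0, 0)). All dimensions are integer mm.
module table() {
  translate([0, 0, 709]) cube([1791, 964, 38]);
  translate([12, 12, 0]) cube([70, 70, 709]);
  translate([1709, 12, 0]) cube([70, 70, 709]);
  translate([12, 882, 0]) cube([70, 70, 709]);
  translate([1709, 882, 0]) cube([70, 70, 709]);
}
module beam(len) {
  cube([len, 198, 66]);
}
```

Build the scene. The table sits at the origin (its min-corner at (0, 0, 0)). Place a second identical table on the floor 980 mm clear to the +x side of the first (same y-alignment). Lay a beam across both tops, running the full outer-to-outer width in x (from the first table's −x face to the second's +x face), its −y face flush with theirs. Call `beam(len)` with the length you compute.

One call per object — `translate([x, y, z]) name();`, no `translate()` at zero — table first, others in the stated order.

table();
translate([2771, 0, 0]) table();
translate([0, 0, 747]) beam(4562);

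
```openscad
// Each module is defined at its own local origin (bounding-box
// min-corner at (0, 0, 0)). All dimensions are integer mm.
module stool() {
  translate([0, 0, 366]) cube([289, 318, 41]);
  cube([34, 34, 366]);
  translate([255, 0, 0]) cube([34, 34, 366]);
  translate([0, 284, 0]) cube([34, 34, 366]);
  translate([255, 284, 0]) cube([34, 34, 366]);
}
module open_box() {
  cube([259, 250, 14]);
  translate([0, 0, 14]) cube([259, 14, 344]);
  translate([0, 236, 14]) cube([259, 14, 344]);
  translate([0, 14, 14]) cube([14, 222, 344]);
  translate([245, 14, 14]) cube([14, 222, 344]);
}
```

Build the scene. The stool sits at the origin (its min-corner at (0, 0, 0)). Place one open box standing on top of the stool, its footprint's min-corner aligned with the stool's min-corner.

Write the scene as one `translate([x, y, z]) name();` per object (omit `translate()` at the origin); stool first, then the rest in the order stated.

stool();
translate([0, 0, 407]) open_box();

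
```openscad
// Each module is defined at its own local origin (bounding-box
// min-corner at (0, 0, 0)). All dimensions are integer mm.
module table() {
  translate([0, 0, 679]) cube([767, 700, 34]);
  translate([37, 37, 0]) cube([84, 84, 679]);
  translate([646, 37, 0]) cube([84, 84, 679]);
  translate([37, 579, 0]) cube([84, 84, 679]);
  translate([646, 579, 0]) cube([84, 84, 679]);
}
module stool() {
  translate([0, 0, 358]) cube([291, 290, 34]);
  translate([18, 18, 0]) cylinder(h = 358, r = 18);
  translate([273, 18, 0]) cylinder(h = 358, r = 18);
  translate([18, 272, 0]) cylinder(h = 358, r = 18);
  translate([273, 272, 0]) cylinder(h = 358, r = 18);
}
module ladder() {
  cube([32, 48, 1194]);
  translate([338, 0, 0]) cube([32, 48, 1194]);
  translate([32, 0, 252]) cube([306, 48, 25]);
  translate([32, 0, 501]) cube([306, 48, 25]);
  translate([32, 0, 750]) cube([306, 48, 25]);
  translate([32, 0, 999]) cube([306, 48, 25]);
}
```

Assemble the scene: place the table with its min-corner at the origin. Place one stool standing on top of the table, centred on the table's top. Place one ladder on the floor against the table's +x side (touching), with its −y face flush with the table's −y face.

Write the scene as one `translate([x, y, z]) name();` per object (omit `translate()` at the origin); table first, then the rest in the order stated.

table();
translate([238, 205, 713]) stool();
translate([767, 0, 0]) ladder();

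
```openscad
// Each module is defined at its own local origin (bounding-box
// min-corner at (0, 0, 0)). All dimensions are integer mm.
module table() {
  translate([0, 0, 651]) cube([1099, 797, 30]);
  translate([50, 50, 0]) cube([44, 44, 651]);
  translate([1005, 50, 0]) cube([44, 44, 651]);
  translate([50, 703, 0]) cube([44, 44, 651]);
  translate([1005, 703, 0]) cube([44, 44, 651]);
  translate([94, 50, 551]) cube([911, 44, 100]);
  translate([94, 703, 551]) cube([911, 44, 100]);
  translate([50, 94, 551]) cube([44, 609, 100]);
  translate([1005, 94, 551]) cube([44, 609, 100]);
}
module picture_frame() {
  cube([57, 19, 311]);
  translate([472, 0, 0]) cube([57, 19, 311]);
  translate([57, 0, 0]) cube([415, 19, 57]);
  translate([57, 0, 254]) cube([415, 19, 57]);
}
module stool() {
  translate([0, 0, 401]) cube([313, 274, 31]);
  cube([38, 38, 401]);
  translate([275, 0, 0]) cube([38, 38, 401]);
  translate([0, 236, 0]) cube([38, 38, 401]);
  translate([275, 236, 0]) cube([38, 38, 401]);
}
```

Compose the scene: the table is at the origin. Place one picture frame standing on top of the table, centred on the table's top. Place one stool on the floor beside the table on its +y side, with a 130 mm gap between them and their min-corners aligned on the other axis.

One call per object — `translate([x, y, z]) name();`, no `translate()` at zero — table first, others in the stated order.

table();
translate([285, 389, 681]) picture_frame();
translate([0, 927, 0]) stool();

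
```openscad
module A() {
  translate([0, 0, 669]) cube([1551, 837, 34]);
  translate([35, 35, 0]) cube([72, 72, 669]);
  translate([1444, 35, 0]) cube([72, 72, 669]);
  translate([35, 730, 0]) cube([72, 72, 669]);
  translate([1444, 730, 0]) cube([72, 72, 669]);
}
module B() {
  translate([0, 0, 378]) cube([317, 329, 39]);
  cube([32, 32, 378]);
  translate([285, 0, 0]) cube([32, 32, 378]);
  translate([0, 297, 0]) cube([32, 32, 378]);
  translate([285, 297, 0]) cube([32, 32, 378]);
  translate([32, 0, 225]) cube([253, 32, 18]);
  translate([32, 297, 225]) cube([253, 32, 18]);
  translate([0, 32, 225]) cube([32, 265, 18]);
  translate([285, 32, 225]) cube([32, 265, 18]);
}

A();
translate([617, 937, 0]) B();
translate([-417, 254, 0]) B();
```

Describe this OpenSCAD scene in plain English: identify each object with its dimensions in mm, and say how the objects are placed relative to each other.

A is a table: top 1551 mm (x) × 837 mm (y), 34 mm thick, upper face at z = 703 mm, on four 72×72 mm square legs, each inset 35 mm from the nearest pair of top edges, running from z = 0 to the bottom of the top.

B is a four-legged stool. The seat is 317×329 mm, 39 mm thick, top at z = 417 mm. It stands on four square legs, each 32×32 mm in cross-section, from z = 0 to the seat underside, each flush with a corner of the seat. Four stretchers, 32 mm wide and 18 mm tall, connect adjacent legs with their undersides at z = 225 mm, each running between the inner faces of the legs it joins and aligned with the legs' outer faces on the other axis.

Two stools sit around the table at the +y, −x sides.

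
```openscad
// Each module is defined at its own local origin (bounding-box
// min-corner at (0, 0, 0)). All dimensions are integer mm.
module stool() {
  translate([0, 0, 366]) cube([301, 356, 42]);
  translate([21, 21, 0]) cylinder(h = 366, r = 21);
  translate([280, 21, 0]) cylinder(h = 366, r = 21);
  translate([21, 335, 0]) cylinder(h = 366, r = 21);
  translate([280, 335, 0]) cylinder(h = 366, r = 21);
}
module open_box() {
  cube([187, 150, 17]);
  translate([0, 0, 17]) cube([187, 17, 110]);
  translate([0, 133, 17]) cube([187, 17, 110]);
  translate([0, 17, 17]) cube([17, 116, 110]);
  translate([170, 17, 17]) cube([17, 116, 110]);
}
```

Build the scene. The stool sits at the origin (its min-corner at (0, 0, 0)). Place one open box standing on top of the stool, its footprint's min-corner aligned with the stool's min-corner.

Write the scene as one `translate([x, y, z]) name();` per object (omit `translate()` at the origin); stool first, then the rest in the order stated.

stool();
translate([0, 0, 408]) open_box();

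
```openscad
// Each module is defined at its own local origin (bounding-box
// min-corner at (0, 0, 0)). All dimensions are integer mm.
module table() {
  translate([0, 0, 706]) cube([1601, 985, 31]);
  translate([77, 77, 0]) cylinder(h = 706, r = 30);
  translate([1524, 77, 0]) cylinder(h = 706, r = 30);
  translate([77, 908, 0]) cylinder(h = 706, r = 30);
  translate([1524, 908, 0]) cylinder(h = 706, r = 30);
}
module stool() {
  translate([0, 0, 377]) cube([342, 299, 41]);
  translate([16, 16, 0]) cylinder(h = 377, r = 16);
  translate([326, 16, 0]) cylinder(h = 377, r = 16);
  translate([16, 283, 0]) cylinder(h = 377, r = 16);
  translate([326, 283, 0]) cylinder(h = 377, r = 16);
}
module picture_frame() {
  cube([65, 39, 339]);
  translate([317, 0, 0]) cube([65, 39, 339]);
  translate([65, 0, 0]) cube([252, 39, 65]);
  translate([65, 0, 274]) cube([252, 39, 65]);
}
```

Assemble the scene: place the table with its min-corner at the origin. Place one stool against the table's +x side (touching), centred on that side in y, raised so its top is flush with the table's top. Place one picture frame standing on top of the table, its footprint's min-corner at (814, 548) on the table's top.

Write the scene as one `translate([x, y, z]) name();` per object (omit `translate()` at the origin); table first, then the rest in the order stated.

table();
translate([1601, 343, 319]) stool();
translate([814, 548, 737]) picture_frame();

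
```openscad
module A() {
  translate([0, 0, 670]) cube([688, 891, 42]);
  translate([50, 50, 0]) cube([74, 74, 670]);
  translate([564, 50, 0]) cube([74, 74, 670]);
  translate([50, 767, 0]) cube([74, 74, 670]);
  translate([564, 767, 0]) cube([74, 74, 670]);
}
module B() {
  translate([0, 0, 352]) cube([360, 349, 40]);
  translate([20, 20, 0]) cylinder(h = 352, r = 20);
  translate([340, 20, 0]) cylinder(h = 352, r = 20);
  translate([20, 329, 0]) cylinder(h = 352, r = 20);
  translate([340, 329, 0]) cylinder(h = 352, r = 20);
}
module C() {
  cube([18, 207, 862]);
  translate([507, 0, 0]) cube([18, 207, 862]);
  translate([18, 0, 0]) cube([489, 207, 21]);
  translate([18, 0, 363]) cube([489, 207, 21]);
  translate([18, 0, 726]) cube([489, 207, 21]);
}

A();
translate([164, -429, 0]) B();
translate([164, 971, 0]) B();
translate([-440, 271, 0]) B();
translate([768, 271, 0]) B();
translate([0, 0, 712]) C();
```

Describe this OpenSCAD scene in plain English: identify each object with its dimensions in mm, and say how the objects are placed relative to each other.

A is a rectangular dining table. The top is 688×891×42 mm with its upper surface at z = 712 mm. It stands on four 74×74 mm square legs, each inset 50 mm from the nearest pair of top edges, running from the floor to the underside of the top.

B is a simple wooden stool: a rectangular seat 360 mm (x) by 349 mm (y), 40 mm thick, top face at z = 392 mm, on four round legs, each 40 mm in diameter. The legs rest on z = 0, each leg's axis is inset half a diameter from the nearest pair of seat edges (so the leg's bounding box is flush with the corner).

C is a bookshelf 525 mm wide overall, 207 mm deep and 862 mm tall. The two sides are 18 mm thick vertical panels. 3 horizontal shelves of 21 mm thickness span between the inner faces of the sides; the lowest shelf sits on the floor and shelves are stacked with a clear vertical gap of 342 mm between each pair.

Four stools sit around the table at the −y, +y, −x, +x sides. The bookshelf is on top of the table.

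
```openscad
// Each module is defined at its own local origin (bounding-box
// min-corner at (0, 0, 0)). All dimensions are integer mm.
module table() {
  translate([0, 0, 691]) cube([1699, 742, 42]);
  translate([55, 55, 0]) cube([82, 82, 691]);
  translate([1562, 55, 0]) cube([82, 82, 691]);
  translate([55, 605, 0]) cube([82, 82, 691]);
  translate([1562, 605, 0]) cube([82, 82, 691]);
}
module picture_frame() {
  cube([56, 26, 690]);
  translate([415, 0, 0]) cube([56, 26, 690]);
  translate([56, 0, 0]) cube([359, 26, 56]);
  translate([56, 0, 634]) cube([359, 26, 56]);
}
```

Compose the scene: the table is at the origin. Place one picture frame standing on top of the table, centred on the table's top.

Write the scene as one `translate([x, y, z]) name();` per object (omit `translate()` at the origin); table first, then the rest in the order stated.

table();
translate([614, 358, 733]) picture_frame();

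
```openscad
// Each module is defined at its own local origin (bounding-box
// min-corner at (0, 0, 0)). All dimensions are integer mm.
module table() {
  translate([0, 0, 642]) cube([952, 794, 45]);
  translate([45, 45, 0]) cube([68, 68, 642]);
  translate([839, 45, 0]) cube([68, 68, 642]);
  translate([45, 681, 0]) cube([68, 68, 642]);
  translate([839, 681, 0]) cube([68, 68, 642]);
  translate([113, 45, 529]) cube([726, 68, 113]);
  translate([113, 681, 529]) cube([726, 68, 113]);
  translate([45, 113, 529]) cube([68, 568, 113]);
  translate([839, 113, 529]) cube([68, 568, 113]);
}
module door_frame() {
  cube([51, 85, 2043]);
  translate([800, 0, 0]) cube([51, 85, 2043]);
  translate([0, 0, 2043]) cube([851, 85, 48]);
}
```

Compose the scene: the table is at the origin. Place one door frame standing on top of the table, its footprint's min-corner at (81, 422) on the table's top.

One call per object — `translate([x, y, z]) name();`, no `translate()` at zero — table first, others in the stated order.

table();
translate([81, 422, 687]) door_frame();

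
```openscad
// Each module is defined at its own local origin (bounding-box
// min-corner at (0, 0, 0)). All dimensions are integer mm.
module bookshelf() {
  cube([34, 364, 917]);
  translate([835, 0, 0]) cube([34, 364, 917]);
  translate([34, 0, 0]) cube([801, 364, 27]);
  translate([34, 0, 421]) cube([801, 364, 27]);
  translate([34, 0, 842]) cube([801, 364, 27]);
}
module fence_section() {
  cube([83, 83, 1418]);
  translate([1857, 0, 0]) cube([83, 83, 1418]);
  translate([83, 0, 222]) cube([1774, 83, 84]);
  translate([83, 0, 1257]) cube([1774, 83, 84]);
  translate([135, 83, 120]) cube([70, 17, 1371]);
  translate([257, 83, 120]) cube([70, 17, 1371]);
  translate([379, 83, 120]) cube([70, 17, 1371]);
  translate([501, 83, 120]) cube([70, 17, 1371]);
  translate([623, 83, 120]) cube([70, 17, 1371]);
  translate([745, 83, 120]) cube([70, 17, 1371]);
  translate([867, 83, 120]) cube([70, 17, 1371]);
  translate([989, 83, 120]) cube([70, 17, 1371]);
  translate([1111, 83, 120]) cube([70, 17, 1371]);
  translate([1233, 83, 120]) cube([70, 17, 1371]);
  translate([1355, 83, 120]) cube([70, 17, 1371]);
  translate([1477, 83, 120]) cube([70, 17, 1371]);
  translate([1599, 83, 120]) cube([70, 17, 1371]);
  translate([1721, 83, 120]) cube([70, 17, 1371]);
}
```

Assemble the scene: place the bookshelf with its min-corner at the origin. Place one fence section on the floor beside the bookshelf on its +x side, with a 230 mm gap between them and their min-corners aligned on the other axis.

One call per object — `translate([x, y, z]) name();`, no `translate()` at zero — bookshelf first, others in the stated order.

bookshelf();
translate([1099, 0, 0]) fence_section();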